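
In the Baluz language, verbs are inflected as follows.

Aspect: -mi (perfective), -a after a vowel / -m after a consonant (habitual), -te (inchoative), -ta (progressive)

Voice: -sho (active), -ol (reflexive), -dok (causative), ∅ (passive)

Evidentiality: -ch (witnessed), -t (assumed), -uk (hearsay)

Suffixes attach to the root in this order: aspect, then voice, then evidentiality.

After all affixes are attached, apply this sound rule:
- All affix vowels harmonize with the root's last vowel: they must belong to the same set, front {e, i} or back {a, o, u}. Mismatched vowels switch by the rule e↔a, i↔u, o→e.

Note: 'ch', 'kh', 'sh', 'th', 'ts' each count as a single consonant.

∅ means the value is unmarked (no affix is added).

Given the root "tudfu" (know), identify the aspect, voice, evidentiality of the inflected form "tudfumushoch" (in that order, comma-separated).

perfective, active, witnessed

Segment: tudfu-mi-sho-ch.
aspect: -mi → perfective.
voice: -sho → active.
evidentiality: -ch → witnessed.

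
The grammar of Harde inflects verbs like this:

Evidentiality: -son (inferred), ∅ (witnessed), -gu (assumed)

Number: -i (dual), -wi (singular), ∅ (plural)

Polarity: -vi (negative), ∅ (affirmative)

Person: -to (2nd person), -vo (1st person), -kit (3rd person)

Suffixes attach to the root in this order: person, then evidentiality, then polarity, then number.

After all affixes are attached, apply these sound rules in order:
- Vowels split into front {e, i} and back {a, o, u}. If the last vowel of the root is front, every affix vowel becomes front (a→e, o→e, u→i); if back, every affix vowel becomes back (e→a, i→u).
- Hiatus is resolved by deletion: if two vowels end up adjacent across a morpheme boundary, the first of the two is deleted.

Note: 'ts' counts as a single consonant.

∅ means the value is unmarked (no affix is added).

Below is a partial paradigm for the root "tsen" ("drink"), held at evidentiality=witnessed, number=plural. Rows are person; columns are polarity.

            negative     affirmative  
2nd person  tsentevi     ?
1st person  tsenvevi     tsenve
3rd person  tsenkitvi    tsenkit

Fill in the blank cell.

Attach person 2nd person -to → tsento.
evidentiality = witnessed: zero marking, form stays tsento.
polarity = affirmative: zero marking, form stays tsento.
number = plural: zero marking, form stays tsento.
Apply vowel harmony: tsento → tsente.
Vowel deletion: no change.

tsente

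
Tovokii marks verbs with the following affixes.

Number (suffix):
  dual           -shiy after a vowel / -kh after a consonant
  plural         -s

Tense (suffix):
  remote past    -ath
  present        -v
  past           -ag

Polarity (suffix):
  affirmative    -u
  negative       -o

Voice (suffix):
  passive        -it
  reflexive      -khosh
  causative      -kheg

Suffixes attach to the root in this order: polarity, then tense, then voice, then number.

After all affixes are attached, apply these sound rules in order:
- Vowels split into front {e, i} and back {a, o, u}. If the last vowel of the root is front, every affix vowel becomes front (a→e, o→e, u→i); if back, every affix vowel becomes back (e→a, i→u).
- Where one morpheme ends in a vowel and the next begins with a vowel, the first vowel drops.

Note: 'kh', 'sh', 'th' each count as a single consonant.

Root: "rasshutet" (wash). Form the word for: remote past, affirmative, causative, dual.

Attach polarity affirmative -u → rasshutetu.
Attach tense remote past -ath → rasshutetuath.
Attach voice causative -kheg → rasshutetuathkheg.
Attach number dual -kh (after consonant 'g') → rasshutetuathkhegkh.
Apply vowel harmony: rasshutetuathkhegkh → rasshutetiethkhegkh.
Apply vowel deletion: rasshutetiethkhegkh → rasshutetethkhegkh.

rasshutetethkhegkh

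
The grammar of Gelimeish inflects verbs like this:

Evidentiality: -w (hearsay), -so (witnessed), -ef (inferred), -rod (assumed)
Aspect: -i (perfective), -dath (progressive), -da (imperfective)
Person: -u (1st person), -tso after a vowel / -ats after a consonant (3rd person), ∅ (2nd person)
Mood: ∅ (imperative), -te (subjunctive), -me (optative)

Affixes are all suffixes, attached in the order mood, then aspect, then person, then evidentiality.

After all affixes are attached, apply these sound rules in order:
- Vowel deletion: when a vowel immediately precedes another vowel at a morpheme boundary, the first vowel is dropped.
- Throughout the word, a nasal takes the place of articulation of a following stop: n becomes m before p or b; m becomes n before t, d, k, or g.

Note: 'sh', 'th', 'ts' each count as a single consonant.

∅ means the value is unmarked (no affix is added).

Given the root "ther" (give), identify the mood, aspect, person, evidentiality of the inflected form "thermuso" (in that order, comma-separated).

optative, perfective, 1st person, witnessed

Segment: ther-me-i-u-so.
mood: -me → optative.
aspect: -i → perfective.
person: -u → 1st person.
evidentiality: -so → witnessed.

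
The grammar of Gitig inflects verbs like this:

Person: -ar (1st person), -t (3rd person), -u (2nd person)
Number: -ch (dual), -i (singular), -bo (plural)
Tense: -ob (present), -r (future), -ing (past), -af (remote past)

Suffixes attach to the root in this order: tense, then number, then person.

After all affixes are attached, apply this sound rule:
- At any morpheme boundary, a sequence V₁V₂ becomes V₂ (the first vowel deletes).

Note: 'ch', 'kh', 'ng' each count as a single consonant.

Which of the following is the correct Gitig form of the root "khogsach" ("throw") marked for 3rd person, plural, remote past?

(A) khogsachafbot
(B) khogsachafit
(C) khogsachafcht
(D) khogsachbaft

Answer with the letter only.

Attach tense remote past -af → khogsachaf.
Attach number plural -bo → khogsachafbo.
Attach person 3rd person -t → khogsachafbot.
Vowel deletion: no change.
So the correct form is khogsachafbot, option (A).
(B) khogsachafit is wrong: it uses singular instead of plural for number.
(C) khogsachafcht is wrong: it uses dual instead of plural for number.
(D) khogsachbaft is wrong: it has the affixes in the wrong order.

A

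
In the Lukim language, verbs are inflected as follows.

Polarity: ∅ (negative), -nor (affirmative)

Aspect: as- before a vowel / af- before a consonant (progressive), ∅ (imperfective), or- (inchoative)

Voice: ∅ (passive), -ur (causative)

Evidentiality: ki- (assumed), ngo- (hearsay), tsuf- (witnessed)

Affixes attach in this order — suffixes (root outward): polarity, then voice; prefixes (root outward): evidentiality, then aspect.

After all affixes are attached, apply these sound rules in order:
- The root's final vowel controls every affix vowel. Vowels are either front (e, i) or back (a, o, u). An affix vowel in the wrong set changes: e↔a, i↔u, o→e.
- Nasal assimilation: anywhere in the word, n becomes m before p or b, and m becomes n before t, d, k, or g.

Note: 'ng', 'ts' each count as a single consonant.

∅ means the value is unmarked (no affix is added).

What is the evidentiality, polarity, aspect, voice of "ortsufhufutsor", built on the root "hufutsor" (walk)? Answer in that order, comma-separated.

Segment: or-tsuf-hufutsor.
evidentiality: tsuf- → witnessed.
polarity: ∅ → negative.
aspect: or- → inchoative.
voice: ∅ → passive.

witnessed, negative, inchoative, passive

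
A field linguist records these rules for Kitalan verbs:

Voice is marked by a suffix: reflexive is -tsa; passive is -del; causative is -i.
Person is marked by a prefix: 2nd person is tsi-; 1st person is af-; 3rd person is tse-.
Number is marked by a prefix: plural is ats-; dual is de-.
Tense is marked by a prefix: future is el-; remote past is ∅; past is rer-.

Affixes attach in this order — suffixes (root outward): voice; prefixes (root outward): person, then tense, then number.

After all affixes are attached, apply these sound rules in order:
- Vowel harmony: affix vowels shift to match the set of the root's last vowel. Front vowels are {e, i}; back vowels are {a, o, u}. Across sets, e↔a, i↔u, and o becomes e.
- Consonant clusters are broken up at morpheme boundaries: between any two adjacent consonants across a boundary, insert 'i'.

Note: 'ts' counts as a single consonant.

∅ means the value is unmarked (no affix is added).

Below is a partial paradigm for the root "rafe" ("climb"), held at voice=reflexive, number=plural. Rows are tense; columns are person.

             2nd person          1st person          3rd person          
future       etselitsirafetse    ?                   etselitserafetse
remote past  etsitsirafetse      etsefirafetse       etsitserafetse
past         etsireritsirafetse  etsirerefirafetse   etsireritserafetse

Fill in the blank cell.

etselefirafetse

Attach voice reflexive -tsa → rafetsa.
Attach person 1st person af- → afrafetsa.
Attach tense future el- → elafrafetsa.
Attach number plural ats- → atselafrafetsa.
Apply vowel harmony: atselafrafetsa → etselefrafetse.
Apply epenthesis: etselefrafetse → etselefirafetse.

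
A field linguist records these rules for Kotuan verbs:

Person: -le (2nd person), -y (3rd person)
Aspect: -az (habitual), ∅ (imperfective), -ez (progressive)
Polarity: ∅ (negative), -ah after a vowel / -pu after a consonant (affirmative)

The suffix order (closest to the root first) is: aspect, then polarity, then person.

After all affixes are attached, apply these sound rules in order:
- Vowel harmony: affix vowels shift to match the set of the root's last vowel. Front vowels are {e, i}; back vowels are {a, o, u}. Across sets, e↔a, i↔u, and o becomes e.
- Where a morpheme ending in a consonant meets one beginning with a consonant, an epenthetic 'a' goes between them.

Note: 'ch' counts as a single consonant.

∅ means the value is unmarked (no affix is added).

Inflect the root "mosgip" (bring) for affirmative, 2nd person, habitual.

mosgipezapile

Attach aspect habitual -az → mosgipaz.
Attach polarity affirmative -pu (after consonant 'z') → mosgipazpu.
Attach person 2nd person -le → mosgipazpule.
Apply vowel harmony: mosgipazpule → mosgipezpile.
Apply epenthesis: mosgipezpile → mosgipezapile.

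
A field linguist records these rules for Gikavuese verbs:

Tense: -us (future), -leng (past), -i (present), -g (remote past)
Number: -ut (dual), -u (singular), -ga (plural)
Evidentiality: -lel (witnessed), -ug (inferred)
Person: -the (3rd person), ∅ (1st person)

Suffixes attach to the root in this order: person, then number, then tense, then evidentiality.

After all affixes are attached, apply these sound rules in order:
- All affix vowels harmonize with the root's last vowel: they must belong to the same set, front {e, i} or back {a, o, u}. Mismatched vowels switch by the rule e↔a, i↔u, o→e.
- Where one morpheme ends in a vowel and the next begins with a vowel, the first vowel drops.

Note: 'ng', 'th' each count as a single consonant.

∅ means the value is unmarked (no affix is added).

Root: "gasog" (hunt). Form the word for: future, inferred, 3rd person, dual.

gasogthutusug

Attach person 3rd person -the → gasogthe.
Attach number dual -ut → gasogtheut.
Attach tense future -us → gasogtheutus.
Attach evidentiality inferred -ug → gasogtheutusug.
Apply vowel harmony: gasogtheutusug → gasogthautusug.
Apply vowel deletion: gasogthautusug → gasogthutusug.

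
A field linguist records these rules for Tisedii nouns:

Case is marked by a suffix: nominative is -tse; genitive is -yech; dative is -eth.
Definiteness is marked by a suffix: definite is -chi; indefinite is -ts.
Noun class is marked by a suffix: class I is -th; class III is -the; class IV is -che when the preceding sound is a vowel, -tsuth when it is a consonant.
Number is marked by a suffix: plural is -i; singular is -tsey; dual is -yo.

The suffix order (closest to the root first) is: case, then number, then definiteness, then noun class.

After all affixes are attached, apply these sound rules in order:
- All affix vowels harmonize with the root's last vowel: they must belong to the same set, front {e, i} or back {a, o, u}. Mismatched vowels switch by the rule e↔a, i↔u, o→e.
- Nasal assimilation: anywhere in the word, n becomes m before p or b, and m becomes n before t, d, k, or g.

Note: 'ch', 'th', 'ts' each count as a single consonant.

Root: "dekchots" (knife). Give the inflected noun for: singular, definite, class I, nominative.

Attach case nominative -tse → dekchotstse.
Attach number singular -tsey → dekchotstsetsey.
Attach definiteness definite -chi → dekchotstsetseychi.
Attach noun class class I -th → dekchotstsetseychith.
Apply vowel harmony: dekchotstsetseychith → dekchotstsatsaychuth.
Nasal assimilation: no change.

dekchotstsatsaychuth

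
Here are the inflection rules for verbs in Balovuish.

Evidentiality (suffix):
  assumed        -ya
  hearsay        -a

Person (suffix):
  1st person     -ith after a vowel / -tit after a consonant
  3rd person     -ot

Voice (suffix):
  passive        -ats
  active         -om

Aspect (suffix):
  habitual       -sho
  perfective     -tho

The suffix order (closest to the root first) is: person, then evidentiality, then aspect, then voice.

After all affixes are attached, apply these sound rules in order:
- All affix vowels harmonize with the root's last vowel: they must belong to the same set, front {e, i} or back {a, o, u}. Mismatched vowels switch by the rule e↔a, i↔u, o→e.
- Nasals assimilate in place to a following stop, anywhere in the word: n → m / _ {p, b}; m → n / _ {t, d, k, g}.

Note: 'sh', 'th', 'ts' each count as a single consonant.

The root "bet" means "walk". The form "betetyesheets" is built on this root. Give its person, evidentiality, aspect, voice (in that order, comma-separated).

3rd person, assumed, habitual, passive

Segment: bet-ot-ya-sho-ats.
person: -ot → 3rd person.
evidentiality: -ya → assumed.
aspect: -sho → habitual.
voice: -ats → passive.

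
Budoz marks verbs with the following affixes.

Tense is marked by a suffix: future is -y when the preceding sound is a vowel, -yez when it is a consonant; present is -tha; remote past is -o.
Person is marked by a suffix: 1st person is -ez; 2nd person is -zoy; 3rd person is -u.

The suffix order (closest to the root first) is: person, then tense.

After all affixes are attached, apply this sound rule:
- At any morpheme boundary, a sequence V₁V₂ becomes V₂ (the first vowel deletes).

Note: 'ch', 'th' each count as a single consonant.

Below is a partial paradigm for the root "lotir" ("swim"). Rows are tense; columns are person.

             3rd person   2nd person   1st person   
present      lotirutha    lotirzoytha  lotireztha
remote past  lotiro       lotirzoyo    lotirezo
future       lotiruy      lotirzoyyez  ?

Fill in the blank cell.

Attach person 1st person -ez → lotirez.
Attach tense future -yez (after consonant 'z') → lotirezyez.
Vowel deletion: no change.

lotirezyez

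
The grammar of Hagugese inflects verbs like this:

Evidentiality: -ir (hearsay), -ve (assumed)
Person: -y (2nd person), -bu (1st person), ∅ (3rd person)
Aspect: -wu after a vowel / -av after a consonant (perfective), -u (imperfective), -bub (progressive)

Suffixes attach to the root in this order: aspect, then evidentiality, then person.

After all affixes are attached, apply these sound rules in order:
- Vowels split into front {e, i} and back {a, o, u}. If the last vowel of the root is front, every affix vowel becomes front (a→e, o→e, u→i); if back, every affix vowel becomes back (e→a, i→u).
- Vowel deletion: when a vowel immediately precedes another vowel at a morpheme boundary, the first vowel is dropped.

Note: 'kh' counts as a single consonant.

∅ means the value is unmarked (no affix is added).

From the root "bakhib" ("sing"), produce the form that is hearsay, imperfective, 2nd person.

Attach aspect imperfective -u → bakhibu.
Attach evidentiality hearsay -ir → bakhibuir.
Attach person 2nd person -y → bakhibuiry.
Apply vowel harmony: bakhibuiry → bakhibiiry.
Apply vowel deletion: bakhibiiry → bakhibiry.

bakhibiry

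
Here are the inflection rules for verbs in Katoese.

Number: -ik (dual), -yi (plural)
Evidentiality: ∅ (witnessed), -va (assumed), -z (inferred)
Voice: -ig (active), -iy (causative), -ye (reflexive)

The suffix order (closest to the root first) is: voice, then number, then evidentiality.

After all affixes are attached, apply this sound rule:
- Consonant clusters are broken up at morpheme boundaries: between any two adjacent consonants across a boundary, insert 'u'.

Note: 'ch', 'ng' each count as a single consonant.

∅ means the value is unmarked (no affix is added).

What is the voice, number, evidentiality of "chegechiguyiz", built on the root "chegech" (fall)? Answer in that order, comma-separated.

active, plural, inferred

Segment: chegech-ig-yi-z.
voice: -ig → active.
number: -yi → plural.
evidentiality: -z → inferred.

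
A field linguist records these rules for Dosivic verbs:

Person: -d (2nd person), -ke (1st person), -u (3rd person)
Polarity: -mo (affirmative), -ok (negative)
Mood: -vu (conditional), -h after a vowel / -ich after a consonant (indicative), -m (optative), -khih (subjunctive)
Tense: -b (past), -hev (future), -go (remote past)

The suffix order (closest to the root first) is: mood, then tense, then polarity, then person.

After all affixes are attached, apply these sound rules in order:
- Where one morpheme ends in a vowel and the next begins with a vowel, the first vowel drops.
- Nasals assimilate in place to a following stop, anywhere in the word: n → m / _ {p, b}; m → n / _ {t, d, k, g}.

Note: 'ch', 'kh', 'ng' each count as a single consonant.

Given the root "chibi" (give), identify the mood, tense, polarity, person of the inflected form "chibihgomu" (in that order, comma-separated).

Segment: chibi-h-go-mo-u.
mood: -h/ich → indicative.
tense: -go → remote past.
polarity: -mo → affirmative.
person: -u → 3rd person.

indicative, remote past, affirmative, 3rd person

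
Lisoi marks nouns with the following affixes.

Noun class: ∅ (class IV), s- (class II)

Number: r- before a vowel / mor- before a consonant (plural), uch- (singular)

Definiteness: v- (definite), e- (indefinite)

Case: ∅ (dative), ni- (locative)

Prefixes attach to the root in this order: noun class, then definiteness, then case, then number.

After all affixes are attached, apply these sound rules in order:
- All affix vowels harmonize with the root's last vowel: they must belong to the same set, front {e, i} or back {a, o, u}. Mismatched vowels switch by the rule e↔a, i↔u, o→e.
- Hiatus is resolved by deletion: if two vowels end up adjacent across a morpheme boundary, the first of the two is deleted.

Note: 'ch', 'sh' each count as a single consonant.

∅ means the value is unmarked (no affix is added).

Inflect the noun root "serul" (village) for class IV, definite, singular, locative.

noun class = class IV: zero marking, form stays serul.
Attach definiteness definite v- → vserul.
Attach case locative ni- → nivserul.
Attach number singular uch- → uchnivserul.
Apply vowel harmony: uchnivserul → uchnuvserul.
Vowel deletion: no change.

uchnuvserul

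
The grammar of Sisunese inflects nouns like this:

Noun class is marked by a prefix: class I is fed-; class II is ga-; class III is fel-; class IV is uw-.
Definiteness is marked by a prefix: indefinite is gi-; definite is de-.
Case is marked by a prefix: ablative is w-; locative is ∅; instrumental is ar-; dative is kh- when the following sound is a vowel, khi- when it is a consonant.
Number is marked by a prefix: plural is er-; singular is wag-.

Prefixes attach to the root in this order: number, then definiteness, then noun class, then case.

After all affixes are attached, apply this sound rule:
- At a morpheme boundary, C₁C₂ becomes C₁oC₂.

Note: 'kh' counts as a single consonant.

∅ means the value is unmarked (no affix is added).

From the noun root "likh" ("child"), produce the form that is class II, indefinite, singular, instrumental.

arogagiwagolikh

Attach number singular wag- → waglikh.
Attach definiteness indefinite gi- → giwaglikh.
Attach noun class class II ga- → gagiwaglikh.
Attach case instrumental ar- → argagiwaglikh.
Apply epenthesis: argagiwaglikh → arogagiwagolikh.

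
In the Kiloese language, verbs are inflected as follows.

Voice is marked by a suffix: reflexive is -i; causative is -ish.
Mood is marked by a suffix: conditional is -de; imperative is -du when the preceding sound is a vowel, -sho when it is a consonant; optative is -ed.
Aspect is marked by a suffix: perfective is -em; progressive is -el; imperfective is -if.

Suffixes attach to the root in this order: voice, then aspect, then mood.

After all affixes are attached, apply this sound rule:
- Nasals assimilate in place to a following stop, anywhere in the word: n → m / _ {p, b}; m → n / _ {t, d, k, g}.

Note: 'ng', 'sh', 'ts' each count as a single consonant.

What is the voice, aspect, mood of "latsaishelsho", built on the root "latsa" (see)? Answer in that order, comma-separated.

causative, progressive, imperative

Segment: latsa-ish-el-sho.
voice: -ish → causative.
aspect: -el → progressive.
mood: -du/sho → imperative.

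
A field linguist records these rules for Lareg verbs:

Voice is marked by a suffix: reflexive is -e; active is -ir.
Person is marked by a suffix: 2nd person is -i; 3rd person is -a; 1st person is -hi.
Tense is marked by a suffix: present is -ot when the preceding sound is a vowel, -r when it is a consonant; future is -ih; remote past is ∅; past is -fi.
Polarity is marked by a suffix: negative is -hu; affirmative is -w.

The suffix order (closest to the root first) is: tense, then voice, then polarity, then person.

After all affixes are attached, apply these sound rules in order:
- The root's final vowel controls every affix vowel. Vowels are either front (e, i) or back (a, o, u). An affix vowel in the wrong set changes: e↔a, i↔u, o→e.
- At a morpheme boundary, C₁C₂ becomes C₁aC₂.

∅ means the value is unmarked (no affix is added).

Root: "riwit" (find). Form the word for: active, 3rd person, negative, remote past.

riwitirahie

tense = remote past: zero marking, form stays riwit.
Attach voice active -ir → riwitir.
Attach polarity negative -hu → riwitirhu.
Attach person 3rd person -a → riwitirhua.
Apply vowel harmony: riwitirhua → riwitirhie.
Apply epenthesis: riwitirhie → riwitirahie.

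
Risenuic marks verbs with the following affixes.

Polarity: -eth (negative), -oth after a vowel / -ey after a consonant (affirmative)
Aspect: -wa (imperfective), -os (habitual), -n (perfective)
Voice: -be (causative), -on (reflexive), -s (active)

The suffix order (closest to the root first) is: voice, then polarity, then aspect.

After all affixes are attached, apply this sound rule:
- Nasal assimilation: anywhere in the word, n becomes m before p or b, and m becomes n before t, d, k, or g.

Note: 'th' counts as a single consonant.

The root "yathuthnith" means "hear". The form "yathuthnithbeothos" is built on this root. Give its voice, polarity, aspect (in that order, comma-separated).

causative, affirmative, habitual

Segment: yathuthnith-be-oth-os.
voice: -be → causative.
polarity: -oth/ey → affirmative.
aspect: -os → habitual.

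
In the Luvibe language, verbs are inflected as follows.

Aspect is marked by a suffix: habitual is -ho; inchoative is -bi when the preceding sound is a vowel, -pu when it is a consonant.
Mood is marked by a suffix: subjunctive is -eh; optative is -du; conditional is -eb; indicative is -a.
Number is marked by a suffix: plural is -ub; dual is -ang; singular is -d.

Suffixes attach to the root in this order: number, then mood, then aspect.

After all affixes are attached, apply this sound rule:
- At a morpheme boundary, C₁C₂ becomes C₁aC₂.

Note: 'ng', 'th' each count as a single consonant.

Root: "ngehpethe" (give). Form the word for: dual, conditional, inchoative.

Attach number dual -ang → ngehpetheang.
Attach mood conditional -eb → ngehpetheangeb.
Attach aspect inchoative -pu (after consonant 'b') → ngehpetheangebpu.
Apply epenthesis: ngehpetheangebpu → ngehpetheangebapu.

ngehpetheangebapu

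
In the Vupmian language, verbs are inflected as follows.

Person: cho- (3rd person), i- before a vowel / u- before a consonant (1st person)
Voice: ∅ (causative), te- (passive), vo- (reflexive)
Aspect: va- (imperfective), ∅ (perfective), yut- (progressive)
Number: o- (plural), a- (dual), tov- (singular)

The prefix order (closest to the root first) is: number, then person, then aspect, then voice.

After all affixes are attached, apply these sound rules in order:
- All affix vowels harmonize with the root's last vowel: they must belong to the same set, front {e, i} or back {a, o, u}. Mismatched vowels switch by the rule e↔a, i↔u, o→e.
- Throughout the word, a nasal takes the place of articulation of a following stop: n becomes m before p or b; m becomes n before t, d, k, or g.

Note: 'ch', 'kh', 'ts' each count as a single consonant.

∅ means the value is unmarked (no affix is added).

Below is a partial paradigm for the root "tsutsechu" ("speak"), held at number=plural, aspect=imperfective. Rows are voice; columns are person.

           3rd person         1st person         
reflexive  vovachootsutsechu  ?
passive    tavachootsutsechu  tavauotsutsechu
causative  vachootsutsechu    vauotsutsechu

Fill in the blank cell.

vovauotsutsechu

Attach number plural o- → otsutsechu.
Attach person 1st person i- (before vowel 'o') → iotsutsechu.
Attach aspect imperfective va- → vaiotsutsechu.
Attach voice reflexive vo- → vovaiotsutsechu.
Apply vowel harmony: vovaiotsutsechu → vovauotsutsechu.
Nasal assimilation: no change.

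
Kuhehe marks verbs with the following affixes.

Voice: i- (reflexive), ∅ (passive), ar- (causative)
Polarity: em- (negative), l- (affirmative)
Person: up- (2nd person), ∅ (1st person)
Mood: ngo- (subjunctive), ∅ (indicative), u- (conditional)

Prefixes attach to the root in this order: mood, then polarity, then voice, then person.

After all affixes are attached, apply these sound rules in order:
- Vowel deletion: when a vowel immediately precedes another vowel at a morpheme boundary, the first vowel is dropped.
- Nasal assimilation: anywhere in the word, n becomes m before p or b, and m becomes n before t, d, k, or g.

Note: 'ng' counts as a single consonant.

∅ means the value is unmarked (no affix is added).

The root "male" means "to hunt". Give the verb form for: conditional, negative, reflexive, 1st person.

Attach mood conditional u- → umale.
Attach polarity negative em- → emumale.
Attach voice reflexive i- → iemumale.
person = 1st person: zero marking, form stays iemumale.
Apply vowel deletion: iemumale → emumale.
Nasal assimilation: no change.

emumale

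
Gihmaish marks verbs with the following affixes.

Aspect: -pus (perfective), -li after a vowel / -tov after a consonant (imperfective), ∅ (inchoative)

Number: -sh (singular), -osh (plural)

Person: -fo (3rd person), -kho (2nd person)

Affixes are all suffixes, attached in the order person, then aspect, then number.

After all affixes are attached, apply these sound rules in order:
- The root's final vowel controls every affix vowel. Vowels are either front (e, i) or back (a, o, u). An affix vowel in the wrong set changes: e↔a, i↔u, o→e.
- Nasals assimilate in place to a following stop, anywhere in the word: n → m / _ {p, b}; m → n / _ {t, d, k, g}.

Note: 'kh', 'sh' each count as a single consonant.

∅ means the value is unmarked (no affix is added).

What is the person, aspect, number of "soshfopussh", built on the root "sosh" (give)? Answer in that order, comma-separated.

Segment: sosh-fo-pus-sh.
person: -fo → 3rd person.
aspect: -pus → perfective.
number: -sh → singular.

3rd person, perfective, singular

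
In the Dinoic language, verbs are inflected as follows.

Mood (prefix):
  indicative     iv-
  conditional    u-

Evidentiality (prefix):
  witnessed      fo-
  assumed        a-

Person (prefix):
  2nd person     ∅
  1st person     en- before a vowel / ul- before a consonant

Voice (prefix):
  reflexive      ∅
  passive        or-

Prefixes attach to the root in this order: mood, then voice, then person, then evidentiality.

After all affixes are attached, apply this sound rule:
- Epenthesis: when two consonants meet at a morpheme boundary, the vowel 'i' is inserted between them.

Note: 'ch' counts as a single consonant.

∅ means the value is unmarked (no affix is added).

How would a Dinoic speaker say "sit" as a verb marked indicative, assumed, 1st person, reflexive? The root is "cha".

Attach mood indicative iv- → ivcha.
voice = reflexive: zero marking, form stays ivcha.
Attach person 1st person en- (before vowel 'i') → enivcha.
Attach evidentiality assumed a- → aenivcha.
Apply epenthesis: aenivcha → aenivicha.

aenivicha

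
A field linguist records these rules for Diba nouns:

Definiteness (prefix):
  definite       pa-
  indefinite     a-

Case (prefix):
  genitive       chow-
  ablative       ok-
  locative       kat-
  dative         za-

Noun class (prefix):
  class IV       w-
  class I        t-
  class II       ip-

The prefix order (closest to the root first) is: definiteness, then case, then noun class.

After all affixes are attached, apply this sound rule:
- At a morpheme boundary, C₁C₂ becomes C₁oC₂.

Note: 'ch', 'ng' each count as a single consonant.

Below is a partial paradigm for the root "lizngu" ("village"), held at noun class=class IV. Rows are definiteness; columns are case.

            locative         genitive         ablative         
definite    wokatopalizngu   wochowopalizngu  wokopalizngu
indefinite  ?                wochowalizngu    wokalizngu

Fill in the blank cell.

wokatalizngu

Attach definiteness indefinite a- → alizngu.
Attach case locative kat- → katalizngu.
Attach noun class class IV w- → wkatalizngu.
Apply epenthesis: wkatalizngu → wokatalizngu.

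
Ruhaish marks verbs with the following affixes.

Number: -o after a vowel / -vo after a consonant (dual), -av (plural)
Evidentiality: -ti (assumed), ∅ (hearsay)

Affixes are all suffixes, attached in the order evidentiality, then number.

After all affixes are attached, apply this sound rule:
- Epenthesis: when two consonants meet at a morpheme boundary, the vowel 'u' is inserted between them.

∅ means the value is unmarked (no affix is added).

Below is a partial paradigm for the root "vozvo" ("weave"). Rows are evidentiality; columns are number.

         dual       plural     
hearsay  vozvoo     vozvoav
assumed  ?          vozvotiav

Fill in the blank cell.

Attach evidentiality assumed -ti → vozvoti.
Attach number dual -o (after vowel 'i') → vozvotio.
Epenthesis: no change.

vozvotio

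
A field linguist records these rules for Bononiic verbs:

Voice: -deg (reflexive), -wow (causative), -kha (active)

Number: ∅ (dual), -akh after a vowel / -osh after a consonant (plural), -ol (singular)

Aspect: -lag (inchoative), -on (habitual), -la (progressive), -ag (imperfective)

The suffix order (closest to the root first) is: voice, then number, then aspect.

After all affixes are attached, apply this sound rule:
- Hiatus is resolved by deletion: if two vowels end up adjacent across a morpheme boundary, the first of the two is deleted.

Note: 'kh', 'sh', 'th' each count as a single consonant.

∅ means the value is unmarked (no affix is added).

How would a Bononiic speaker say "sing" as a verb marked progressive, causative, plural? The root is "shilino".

shilinowowoshla

Attach voice causative -wow → shilinowow.
Attach number plural -osh (after consonant 'w') → shilinowowosh.
Attach aspect progressive -la → shilinowowoshla.
Vowel deletion: no change.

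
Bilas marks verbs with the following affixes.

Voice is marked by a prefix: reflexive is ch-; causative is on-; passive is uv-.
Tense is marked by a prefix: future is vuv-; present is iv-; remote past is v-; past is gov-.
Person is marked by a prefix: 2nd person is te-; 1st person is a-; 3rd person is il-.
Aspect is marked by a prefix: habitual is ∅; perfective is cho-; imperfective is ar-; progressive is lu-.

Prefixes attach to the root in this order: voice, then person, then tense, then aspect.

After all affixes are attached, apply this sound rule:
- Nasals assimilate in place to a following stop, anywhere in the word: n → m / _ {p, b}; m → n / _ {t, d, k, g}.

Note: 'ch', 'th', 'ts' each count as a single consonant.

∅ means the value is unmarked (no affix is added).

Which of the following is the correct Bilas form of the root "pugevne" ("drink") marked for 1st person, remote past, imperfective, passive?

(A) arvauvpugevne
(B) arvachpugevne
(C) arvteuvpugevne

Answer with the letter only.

A

Attach voice passive uv- → uvpugevne.
Attach person 1st person a- → auvpugevne.
Attach tense remote past v- → vauvpugevne.
Attach aspect imperfective ar- → arvauvpugevne.
Nasal assimilation: no change.
So the correct form is arvauvpugevne, option (A).
(C) arvteuvpugevne is wrong: it uses 2nd person instead of 1st person for person.
(B) arvachpugevne is wrong: it uses reflexive instead of passive for voice.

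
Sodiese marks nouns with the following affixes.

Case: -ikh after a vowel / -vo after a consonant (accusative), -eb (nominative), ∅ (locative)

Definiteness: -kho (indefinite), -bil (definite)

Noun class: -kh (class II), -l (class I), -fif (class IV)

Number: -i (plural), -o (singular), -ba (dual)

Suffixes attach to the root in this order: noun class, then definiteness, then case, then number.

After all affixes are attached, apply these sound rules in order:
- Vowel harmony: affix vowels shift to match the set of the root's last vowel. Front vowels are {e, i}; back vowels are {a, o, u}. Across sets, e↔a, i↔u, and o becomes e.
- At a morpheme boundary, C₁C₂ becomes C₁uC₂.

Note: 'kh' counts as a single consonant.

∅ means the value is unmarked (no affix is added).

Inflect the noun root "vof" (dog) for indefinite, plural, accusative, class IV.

Attach noun class class IV -fif → voffif.
Attach definiteness indefinite -kho → voffifkho.
Attach case accusative -ikh (after vowel 'o') → voffifkhoikh.
Attach number plural -i → voffifkhoikhi.
Apply vowel harmony: voffifkhoikhi → voffufkhoukhu.
Apply epenthesis: voffufkhoukhu → vofufufukhoukhu.

vofufufukhoukhu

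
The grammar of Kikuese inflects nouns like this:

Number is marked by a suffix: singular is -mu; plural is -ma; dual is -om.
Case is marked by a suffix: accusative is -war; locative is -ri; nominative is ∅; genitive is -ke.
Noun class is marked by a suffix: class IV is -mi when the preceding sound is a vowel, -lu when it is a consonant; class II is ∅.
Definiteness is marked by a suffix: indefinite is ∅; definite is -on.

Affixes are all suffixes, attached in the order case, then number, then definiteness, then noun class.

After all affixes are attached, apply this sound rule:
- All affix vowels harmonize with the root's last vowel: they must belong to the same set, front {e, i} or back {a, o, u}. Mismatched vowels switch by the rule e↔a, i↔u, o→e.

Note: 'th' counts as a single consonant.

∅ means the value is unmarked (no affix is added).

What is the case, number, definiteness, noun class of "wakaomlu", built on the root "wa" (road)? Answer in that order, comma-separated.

genitive, dual, indefinite, class IV

Segment: wa-ke-om-lu.
case: -ke → genitive.
number: -om → dual.
definiteness: ∅ → indefinite.
noun class: -mi/lu → class IV.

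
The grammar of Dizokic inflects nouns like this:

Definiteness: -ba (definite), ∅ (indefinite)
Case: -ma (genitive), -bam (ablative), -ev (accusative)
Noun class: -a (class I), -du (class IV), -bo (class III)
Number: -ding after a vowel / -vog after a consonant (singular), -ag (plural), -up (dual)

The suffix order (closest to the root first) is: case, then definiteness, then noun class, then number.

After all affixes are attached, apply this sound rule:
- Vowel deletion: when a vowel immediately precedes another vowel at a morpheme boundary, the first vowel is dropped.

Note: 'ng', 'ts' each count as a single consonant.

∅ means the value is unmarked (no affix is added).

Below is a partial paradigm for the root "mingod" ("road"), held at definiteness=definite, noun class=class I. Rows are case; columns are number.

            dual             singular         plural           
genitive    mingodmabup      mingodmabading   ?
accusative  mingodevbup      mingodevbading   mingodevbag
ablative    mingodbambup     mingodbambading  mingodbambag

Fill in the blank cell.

mingodmabag

Attach case genitive -ma → mingodma.
Attach definiteness definite -ba → mingodmaba.
Attach noun class class I -a → mingodmabaa.
Attach number plural -ag → mingodmabaaag.
Apply vowel deletion: mingodmabaaag → mingodmabag.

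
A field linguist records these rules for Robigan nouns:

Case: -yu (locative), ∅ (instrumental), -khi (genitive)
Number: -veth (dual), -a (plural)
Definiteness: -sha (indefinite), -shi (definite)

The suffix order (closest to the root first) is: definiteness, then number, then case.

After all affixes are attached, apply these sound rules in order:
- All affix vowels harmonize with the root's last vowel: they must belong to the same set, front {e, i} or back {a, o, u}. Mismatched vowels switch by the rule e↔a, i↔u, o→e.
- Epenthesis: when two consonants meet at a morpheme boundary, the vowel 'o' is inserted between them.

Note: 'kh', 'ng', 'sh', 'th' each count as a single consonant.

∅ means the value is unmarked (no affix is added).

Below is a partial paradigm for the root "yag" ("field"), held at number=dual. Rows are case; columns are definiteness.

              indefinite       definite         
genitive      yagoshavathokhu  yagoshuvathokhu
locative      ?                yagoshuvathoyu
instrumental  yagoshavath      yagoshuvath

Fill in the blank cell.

yagoshavathoyu

Attach definiteness indefinite -sha → yagsha.
Attach number dual -veth → yagshaveth.
Attach case locative -yu → yagshavethyu.
Apply vowel harmony: yagshavethyu → yagshavathyu.
Apply epenthesis: yagshavathyu → yagoshavathoyu.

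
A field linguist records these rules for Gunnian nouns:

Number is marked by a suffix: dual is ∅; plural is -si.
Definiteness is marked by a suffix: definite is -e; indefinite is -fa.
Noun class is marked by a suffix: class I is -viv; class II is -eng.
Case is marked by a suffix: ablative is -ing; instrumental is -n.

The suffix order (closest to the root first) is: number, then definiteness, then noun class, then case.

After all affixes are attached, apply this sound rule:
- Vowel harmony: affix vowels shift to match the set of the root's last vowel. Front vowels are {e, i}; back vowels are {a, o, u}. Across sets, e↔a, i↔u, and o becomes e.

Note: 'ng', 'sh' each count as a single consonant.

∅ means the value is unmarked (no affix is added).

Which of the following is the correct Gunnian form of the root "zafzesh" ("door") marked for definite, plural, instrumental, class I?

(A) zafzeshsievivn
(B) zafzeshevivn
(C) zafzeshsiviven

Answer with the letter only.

Attach number plural -si → zafzeshsi.
Attach definiteness definite -e → zafzeshsie.
Attach noun class class I -viv → zafzeshsieviv.
Attach case instrumental -n → zafzeshsievivn.
Vowel harmony: no change.
So the correct form is zafzeshsievivn, option (A).
(C) zafzeshsiviven is wrong: it has the affixes in the wrong order.
(B) zafzeshevivn is wrong: it uses dual instead of plural for number.

A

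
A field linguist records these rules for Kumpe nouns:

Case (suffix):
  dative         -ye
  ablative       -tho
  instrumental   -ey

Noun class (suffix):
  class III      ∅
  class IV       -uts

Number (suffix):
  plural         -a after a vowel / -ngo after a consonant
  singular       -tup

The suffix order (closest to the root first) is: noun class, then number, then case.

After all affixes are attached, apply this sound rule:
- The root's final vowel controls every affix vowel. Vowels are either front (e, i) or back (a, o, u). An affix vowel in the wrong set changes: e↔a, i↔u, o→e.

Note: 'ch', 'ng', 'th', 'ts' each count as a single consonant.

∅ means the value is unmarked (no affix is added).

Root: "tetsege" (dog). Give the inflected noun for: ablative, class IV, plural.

tetsegeitsngethe

Attach noun class class IV -uts → tetsegeuts.
Attach number plural -ngo (after consonant 'ts') → tetsegeutsngo.
Attach case ablative -tho → tetsegeutsngotho.
Apply vowel harmony: tetsegeutsngotho → tetsegeitsngethe.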